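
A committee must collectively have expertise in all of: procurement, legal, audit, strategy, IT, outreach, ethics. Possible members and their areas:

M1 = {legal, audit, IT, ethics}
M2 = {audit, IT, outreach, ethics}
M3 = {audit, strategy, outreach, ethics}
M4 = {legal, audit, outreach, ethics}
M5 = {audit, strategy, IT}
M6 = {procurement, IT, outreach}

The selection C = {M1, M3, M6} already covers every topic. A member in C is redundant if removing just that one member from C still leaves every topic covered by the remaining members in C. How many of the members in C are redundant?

Drop M1: legal uncovered — not redundant.
Drop M3: strategy uncovered — not redundant.
Drop M6: procurement uncovered — not redundant.
None of the members in C is redundant.

0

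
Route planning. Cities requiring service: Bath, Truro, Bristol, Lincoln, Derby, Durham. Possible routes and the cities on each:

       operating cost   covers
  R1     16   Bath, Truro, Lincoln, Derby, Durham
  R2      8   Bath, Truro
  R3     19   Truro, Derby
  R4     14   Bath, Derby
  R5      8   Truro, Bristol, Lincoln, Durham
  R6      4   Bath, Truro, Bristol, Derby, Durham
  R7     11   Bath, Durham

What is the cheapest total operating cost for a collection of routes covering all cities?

R5, R6 cover every city at operating cost 8 + 4 = 12.
Any cover uses at least 2 routes; among all covering selections none totals below 12.

12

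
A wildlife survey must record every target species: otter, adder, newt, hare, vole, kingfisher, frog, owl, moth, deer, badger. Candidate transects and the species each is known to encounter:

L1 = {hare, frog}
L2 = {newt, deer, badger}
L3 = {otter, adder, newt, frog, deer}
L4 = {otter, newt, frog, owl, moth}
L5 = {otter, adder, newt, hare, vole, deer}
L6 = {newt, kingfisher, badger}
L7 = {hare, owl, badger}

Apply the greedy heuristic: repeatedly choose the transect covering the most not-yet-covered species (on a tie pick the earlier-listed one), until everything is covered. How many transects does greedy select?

3

Pick 1: L5 covers 6 new species (otter, adder, newt, hare, vole, deer).
Pick 2: L4 covers 3 new species (frog, owl, moth).
Pick 3: L6 covers 2 new species (kingfisher, badger).
Greedy uses 3 transects.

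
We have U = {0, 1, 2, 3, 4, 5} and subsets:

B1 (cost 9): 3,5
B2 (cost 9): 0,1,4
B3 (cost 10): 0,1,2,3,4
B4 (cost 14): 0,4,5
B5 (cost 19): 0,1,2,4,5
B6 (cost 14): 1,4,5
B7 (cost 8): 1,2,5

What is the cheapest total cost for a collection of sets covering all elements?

B3, B7 cover every element at cost 10 + 8 = 18.
Any cover uses at least 2 sets; among all covering selections none totals below 18.

18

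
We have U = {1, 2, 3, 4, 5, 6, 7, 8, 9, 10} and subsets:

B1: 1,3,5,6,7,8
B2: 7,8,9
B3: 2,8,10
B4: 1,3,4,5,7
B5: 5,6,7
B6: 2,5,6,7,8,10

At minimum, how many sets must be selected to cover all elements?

B2, B4, B6 together cover {1, 2, 3, 4, 5, 6, 7, 8, 9, 10} — every element.
No 2 of the 6 sets cover everything (all 15 pairs fall short), so 3 is minimum.
Greedy (largest uncovered first) would take B1, B3, B2, B4 — 4 sets — but 3 suffice.

3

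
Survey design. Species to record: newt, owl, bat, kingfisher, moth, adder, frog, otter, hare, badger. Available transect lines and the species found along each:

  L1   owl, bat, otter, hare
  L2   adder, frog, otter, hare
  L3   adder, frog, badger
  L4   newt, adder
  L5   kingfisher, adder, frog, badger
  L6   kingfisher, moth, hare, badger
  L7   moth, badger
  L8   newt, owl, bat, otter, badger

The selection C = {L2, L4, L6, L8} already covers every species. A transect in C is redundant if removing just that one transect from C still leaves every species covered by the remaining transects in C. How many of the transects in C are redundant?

Drop L2: frog uncovered — not redundant.
Drop L4: the rest still cover every species — redundant.
Drop L6: kingfisher, moth uncovered — not redundant.
Drop L8: owl, bat uncovered — not redundant.
1 redundant: L4.

1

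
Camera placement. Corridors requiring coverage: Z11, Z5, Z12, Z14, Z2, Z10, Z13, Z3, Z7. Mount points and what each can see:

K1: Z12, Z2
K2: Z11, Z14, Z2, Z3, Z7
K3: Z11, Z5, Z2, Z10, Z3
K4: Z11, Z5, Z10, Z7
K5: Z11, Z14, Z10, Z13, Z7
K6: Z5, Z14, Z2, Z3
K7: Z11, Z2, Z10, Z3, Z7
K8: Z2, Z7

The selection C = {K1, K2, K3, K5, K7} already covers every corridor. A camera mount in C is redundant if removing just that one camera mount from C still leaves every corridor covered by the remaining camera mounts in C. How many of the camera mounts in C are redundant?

2

Drop K1: Z12 uncovered — not redundant.
Drop K2: the rest still cover every corridor — redundant.
Drop K3: Z5 uncovered — not redundant.
Drop K5: Z13 uncovered — not redundant.
Drop K7: the rest still cover every corridor — redundant.
2 redundant: K2, K7.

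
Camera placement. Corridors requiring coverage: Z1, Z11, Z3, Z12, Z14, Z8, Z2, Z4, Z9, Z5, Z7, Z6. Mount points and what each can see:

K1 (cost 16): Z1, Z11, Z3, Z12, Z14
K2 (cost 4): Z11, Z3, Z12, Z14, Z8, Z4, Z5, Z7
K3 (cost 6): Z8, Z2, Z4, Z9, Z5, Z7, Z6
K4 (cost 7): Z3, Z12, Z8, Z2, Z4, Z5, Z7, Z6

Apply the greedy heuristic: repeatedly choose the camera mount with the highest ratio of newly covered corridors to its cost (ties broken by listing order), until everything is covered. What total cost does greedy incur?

26

Pick 1: K2 adds 8 new (Z11, Z3, Z12, Z14, Z8, Z4, Z5, Z7) at cost 4 (ratio 8/4).
Pick 2: K3 adds 3 new (Z2, Z9, Z6) at cost 6 (ratio 3/6).
Pick 3: K1 adds 1 new (Z1) at cost 16 (ratio 1/16).
Greedy total cost: 4 + 6 + 16 = 26. (The true optimum is 22, so greedy overshoots here.)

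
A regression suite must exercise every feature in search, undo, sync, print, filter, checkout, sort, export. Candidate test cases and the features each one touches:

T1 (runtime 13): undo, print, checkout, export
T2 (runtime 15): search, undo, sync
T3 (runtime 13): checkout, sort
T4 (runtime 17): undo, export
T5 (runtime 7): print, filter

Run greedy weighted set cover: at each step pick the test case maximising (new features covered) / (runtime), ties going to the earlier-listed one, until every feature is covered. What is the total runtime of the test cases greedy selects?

Pick 1: T1 adds 4 new (undo, print, checkout, export) at runtime 13 (ratio 4/13).
Pick 2: T5 adds 1 new (filter) at runtime 7 (ratio 1/7).
Pick 3: T2 adds 2 new (search, sync) at runtime 15 (ratio 2/15).
Pick 4: T3 adds 1 new (sort) at runtime 13 (ratio 1/13).
Greedy total runtime: 13 + 7 + 15 + 13 = 48.

48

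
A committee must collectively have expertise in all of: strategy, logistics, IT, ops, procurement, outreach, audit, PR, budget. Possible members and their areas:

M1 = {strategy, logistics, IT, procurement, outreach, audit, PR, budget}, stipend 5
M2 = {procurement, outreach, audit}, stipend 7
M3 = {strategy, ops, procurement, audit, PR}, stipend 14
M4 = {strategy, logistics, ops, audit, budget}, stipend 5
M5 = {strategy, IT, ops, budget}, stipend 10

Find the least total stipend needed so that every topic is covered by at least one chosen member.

10

M1, M4 cover every topic at stipend 5 + 5 = 10.
Any cover uses at least 2 members; among all covering selections none totals below 10.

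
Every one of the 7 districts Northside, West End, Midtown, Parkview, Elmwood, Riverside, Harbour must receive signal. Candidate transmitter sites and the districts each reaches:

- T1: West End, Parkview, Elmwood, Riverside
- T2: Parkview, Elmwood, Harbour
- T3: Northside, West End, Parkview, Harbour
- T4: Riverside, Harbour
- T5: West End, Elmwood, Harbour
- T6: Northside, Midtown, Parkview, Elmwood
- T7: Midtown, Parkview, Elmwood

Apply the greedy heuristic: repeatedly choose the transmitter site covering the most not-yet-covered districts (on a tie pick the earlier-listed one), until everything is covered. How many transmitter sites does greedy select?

3

Pick 1: T1 covers 4 new districts (West End, Parkview, Elmwood, Riverside).
Pick 2: T3 covers 2 new districts (Northside, Harbour).
Pick 3: T6 covers 1 new districts (Midtown).
Greedy uses 3 transmitter sites.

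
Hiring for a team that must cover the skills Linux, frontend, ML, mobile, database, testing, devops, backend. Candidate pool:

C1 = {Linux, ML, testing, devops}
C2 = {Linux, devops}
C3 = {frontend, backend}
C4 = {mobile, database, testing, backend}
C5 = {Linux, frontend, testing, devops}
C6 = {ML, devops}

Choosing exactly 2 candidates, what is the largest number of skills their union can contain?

7

Choosing C1, C4 covers {Linux, ML, mobile, database, testing, devops, backend} — 7 skills.
No choice of 2 candidates does better; here frontend is left uncovered.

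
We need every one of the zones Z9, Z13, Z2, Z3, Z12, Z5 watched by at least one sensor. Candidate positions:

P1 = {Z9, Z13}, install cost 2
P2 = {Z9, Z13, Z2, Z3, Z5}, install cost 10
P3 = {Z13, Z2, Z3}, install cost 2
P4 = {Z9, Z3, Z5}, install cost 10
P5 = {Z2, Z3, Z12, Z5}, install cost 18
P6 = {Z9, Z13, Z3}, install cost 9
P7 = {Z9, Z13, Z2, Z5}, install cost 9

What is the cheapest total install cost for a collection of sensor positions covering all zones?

20

P1, P5 cover every zone at install cost 2 + 18 = 20.
Any cover uses at least 2 sensor positions; among all covering selections none totals below 20.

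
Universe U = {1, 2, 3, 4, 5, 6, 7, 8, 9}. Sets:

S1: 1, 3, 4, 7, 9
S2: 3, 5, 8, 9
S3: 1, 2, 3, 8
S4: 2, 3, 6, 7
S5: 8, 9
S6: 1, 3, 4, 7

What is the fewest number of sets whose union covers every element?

S1, S2, S4 together cover {1, 2, 3, 4, 5, 6, 7, 8, 9} — every element.
No 2 of the 6 sets cover everything (all 15 pairs fall short), so 3 is minimum.

3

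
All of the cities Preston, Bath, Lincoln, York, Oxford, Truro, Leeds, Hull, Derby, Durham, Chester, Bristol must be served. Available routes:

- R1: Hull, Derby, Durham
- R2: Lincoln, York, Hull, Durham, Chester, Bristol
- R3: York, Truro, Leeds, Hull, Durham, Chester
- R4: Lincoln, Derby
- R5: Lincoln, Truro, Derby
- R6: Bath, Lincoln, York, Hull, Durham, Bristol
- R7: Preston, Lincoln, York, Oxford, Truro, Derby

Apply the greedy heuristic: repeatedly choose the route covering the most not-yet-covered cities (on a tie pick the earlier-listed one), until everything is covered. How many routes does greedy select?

Pick 1: R2 covers 6 new cities (Lincoln, York, Hull, Durham, Chester, Bristol).
Pick 2: R7 covers 4 new cities (Preston, Oxford, Truro, Derby).
Pick 3: R3 covers 1 new cities (Leeds).
Pick 4: R6 covers 1 new cities (Bath).
Greedy uses 4 routes. (The true minimum is 3.)

4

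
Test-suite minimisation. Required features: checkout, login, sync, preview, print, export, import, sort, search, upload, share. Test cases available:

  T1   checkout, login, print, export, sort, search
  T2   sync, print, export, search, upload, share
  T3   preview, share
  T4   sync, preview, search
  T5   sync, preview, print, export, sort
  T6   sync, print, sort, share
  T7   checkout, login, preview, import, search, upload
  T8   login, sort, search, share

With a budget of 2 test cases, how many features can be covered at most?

10

Choosing T2, T7 covers {checkout, login, sync, preview, print, export, import, search, upload, share} — 10 features.
No choice of 2 test cases does better; here sort is left uncovered.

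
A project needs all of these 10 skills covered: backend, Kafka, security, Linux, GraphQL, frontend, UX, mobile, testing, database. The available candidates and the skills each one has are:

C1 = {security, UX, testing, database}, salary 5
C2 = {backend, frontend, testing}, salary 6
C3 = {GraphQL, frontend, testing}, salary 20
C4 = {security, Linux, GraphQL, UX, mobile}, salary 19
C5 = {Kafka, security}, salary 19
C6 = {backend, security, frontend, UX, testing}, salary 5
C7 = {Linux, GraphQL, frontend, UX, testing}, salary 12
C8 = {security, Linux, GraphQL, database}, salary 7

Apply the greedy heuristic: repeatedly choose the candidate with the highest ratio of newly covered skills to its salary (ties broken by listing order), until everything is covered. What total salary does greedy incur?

Pick 1: C6 adds 5 new (backend, security, frontend, UX, testing) at salary 5 (ratio 5/5).
Pick 2: C8 adds 3 new (Linux, GraphQL, database) at salary 7 (ratio 3/7).
Pick 3: C4 adds 1 new (mobile) at salary 19 (ratio 1/19).
Pick 4: C5 adds 1 new (Kafka) at salary 19 (ratio 1/19).
Greedy total salary: 5 + 7 + 19 + 19 = 50. (The true optimum is 48, so greedy overshoots here.)

50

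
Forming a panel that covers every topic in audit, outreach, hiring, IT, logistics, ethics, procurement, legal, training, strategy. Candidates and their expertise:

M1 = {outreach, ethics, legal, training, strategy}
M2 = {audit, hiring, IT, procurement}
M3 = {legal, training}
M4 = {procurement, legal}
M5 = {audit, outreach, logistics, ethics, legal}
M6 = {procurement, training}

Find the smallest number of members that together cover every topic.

M1, M2, M5 together cover {audit, outreach, hiring, IT, logistics, ethics, procurement, legal, training, strategy} — every topic.
No 2 of the 6 members cover everything (all 15 pairs fall short), so 3 is minimum.

3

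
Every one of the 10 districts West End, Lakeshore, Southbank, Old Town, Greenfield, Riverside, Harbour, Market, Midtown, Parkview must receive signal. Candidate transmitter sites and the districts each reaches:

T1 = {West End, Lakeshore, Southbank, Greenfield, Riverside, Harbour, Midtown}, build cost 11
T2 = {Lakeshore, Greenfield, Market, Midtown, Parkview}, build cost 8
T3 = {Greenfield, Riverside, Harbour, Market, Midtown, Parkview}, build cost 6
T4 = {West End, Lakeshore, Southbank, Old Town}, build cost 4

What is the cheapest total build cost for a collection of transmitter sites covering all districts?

10

T3, T4 cover every district at build cost 6 + 4 = 10.
Any cover uses at least 2 transmitter sites; among all covering selections none totals below 10.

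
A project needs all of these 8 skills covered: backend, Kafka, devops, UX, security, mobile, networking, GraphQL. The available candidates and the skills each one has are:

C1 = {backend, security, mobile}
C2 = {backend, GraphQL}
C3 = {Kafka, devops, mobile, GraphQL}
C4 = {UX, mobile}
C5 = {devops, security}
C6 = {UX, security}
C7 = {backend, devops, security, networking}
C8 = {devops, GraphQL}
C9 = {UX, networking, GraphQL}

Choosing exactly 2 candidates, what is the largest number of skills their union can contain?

Choosing C3, C7 covers {backend, Kafka, devops, security, mobile, networking, GraphQL} — 7 skills.
No choice of 2 candidates does better; here UX is left uncovered.

7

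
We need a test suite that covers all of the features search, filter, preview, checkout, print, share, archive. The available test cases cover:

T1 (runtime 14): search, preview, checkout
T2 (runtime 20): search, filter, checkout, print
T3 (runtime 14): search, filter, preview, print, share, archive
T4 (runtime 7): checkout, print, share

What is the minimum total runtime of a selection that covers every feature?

T3, T4 cover every feature at runtime 14 + 7 = 21.
Any cover uses at least 2 test cases; among all covering selections none totals below 21.

21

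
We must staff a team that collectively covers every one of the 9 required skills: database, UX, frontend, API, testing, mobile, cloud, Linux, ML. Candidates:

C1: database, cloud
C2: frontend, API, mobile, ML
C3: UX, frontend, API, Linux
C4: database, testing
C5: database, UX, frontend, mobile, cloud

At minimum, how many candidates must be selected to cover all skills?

C1, C2, C3, C4 together cover {database, UX, frontend, API, testing, mobile, cloud, Linux, ML} — every skill.
No 3 of the 5 candidates cover everything (all 10 triples fall short), so 4 is minimum.

4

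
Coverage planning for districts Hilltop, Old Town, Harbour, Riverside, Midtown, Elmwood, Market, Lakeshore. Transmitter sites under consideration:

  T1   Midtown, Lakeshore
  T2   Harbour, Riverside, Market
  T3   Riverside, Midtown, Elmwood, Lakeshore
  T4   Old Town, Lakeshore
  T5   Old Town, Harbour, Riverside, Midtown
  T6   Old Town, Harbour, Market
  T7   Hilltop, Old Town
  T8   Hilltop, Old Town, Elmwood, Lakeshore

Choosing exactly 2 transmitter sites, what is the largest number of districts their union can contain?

Choosing T2, T8 covers {Hilltop, Old Town, Harbour, Riverside, Elmwood, Market, Lakeshore} — 7 districts.
No choice of 2 transmitter sites does better; here Midtown is left uncovered.

7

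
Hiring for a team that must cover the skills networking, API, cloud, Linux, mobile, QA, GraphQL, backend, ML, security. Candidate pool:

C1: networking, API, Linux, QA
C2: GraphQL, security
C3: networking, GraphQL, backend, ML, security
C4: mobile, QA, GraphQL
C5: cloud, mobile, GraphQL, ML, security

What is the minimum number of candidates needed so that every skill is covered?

C1, C3, C5 together cover {networking, API, cloud, Linux, mobile, QA, GraphQL, backend, ML, security} — every skill.
No 2 of the 5 candidates cover everything (all 10 pairs fall short), so 3 is minimum.

3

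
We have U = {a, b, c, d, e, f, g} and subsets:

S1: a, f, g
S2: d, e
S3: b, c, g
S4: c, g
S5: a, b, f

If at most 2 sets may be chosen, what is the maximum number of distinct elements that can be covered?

5

Choosing S1, S2 covers {a, d, e, f, g} — 5 elements.
No choice of 2 sets does better; here b, c are left uncovered.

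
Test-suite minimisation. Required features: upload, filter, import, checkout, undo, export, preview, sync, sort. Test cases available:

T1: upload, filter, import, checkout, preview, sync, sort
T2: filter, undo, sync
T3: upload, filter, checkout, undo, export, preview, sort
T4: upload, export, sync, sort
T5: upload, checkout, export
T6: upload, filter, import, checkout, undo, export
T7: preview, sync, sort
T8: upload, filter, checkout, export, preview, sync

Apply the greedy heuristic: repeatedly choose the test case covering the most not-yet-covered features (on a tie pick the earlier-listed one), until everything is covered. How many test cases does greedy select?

Pick 1: T1 covers 7 new features (upload, filter, import, checkout, preview, sync, sort).
Pick 2: T3 covers 2 new features (undo, export).
Greedy uses 2 test cases.

2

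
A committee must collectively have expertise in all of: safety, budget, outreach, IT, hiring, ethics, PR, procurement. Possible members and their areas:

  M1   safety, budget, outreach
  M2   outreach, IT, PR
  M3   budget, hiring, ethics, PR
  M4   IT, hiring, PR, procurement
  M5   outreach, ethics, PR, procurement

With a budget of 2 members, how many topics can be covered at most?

Choosing M1, M4 covers {safety, budget, outreach, IT, hiring, PR, procurement} — 7 topics.
No choice of 2 members does better; here ethics is left uncovered.

7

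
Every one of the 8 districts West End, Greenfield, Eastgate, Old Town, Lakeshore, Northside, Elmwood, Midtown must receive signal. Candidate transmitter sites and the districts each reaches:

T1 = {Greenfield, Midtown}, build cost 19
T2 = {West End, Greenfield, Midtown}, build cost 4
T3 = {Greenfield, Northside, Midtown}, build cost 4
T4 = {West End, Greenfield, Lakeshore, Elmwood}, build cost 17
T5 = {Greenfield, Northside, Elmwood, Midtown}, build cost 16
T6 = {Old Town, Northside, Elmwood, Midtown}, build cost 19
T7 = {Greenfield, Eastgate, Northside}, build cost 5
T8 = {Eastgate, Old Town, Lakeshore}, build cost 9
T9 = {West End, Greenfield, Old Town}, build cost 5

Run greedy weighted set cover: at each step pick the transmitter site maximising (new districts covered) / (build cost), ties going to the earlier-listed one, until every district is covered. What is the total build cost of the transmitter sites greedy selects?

34

Pick 1: T2 adds 3 new (West End, Greenfield, Midtown) at build cost 4 (ratio 3/4).
Pick 2: T7 adds 2 new (Eastgate, Northside) at build cost 5 (ratio 2/5).
Pick 3: T8 adds 2 new (Old Town, Lakeshore) at build cost 9 (ratio 2/9).
Pick 4: T5 adds 1 new (Elmwood) at build cost 16 (ratio 1/16).
Greedy total build cost: 4 + 5 + 9 + 16 = 34. (The true optimum is 29, so greedy overshoots here.)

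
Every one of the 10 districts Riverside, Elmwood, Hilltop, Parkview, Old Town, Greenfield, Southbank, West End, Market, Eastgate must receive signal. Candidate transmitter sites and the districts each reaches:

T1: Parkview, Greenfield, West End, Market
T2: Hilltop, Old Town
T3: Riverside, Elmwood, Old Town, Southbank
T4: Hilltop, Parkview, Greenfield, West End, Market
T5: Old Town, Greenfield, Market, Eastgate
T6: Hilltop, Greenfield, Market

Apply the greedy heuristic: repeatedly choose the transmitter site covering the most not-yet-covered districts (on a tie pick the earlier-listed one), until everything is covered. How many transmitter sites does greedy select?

3

Pick 1: T4 covers 5 new districts (Hilltop, Parkview, Greenfield, West End, Market).
Pick 2: T3 covers 4 new districts (Riverside, Elmwood, Old Town, Southbank).
Pick 3: T5 covers 1 new districts (Eastgate).
Greedy uses 3 transmitter sites.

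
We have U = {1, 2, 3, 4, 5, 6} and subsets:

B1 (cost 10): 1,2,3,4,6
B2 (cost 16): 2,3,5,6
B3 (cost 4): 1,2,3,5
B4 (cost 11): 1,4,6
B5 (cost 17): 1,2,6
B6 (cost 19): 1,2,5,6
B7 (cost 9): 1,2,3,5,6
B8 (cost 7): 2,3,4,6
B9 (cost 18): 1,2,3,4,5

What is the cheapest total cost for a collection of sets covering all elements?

B3, B8 cover every element at cost 4 + 7 = 11.
Any cover uses at least 2 sets; among all covering selections none totals below 11.

11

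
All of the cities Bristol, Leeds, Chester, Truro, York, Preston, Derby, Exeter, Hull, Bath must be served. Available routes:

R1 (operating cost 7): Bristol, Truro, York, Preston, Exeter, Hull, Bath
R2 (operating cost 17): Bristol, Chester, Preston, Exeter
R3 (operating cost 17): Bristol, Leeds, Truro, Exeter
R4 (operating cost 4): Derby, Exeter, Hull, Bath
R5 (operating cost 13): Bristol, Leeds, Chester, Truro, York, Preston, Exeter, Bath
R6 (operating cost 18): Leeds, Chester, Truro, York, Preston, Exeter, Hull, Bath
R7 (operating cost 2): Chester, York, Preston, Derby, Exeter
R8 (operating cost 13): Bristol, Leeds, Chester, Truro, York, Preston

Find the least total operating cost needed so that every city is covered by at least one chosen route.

17

R4, R5 cover every city at operating cost 4 + 13 = 17.
Any cover uses at least 2 routes; among all covering selections none totals below 17.
Greedy by coverage-per-operating cost would pick R7, R1, R5 for 22 — worse than the optimum 17.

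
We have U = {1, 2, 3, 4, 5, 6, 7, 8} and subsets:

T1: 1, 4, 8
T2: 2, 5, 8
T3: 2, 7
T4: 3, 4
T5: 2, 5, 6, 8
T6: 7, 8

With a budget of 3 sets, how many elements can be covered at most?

7

Choosing T1, T3, T5 covers {1, 2, 4, 5, 6, 7, 8} — 7 elements.
No choice of 3 sets does better; here 3 is left uncovered.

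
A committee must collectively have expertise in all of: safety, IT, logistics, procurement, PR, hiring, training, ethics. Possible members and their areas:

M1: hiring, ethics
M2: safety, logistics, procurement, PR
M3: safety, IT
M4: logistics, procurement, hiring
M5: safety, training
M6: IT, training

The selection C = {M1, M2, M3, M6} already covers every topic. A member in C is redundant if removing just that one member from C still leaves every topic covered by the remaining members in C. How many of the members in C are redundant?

1

Drop M1: hiring, ethics uncovered — not redundant.
Drop M2: logistics, procurement, PR uncovered — not redundant.
Drop M3: the rest still cover every topic — redundant.
Drop M6: training uncovered — not redundant.
1 redundant: M3.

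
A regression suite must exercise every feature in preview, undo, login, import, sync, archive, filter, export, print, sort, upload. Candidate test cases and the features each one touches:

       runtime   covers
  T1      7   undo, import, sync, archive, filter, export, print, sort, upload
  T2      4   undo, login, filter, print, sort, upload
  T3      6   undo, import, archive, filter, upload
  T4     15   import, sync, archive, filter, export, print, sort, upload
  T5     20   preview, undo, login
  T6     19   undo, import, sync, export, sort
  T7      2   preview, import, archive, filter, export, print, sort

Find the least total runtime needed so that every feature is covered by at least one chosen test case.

T1, T2, T7 cover every feature at runtime 7 + 4 + 2 = 13.
Any cover uses at least 2 test cases; among all covering selections none totals below 13.

13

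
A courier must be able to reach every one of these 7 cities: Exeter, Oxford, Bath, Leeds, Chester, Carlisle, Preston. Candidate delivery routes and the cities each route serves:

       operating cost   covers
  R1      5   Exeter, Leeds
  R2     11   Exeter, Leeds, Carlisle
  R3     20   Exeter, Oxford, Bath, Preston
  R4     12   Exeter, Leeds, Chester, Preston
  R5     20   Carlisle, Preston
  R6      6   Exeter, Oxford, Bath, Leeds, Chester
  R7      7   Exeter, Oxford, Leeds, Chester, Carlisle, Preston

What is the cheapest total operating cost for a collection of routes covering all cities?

13

R6, R7 cover every city at operating cost 6 + 7 = 13.
Any cover uses at least 2 routes; among all covering selections none totals below 13.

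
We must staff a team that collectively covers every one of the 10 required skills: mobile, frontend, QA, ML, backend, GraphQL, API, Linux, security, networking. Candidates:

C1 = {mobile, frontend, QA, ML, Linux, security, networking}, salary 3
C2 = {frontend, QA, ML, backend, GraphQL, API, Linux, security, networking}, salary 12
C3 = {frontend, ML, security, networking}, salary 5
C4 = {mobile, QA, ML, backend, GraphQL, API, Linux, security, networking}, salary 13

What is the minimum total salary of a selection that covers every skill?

C1, C2 cover every skill at salary 3 + 12 = 15.
Any cover uses at least 2 candidates; among all covering selections none totals below 15.

15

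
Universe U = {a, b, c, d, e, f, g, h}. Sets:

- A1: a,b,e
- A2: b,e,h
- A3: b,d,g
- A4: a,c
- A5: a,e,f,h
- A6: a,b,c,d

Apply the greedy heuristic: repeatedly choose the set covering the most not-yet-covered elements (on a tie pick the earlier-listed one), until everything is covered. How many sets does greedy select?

Pick 1: A5 covers 4 new elements (a, e, f, h).
Pick 2: A3 covers 3 new elements (b, d, g).
Pick 3: A4 covers 1 new elements (c).
Greedy uses 3 sets.

3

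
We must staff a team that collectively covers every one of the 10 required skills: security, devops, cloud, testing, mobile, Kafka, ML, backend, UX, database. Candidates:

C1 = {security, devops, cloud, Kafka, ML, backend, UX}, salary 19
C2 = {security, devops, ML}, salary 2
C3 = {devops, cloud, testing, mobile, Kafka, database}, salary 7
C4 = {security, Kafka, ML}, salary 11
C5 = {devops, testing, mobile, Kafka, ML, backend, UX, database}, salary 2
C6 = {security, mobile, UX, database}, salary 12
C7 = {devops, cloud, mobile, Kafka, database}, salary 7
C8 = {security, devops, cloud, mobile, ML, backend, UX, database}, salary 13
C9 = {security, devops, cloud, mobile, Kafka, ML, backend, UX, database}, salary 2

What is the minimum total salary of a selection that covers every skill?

4

C5, C9 cover every skill at salary 2 + 2 = 4.
Any cover uses at least 2 candidates; among all covering selections none totals below 4.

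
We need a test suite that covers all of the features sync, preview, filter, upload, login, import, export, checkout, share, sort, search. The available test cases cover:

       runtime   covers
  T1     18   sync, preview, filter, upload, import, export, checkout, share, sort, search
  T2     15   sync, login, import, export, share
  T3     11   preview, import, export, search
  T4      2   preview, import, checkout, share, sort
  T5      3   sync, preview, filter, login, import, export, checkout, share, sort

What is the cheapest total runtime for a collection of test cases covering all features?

21

T1, T5 cover every feature at runtime 18 + 3 = 21.
Any cover uses at least 2 test cases; among all covering selections none totals below 21.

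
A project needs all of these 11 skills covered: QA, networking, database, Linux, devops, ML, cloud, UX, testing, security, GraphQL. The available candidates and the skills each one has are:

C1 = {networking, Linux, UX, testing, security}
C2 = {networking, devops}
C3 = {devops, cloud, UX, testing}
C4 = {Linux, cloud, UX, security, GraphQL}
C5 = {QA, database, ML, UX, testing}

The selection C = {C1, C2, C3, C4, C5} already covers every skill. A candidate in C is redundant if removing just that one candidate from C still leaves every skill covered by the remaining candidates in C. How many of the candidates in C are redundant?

3

Drop C1: the rest still cover every skill — redundant.
Drop C2: the rest still cover every skill — redundant.
Drop C3: the rest still cover every skill — redundant.
Drop C4: GraphQL uncovered — not redundant.
Drop C5: QA, database, ML uncovered — not redundant.
3 redundant: C1, C2, C3.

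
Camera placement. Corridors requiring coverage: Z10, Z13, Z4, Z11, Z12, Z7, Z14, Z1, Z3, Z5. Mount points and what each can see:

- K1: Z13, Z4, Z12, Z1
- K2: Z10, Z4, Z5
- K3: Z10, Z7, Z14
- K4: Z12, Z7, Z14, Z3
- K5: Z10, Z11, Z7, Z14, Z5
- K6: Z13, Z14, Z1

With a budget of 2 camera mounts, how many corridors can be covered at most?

Choosing K1, K5 covers {Z10, Z13, Z4, Z11, Z12, Z7, Z14, Z1, Z5} — 9 corridors.
No choice of 2 camera mounts does better; here Z3 is left uncovered.

9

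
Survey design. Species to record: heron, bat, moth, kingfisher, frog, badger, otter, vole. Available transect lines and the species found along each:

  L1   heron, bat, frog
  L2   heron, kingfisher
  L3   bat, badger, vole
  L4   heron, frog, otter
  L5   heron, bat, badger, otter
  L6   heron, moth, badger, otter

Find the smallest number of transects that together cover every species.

4

L1, L2, L3, L6 together cover {heron, bat, moth, kingfisher, frog, badger, otter, vole} — every species.
No 3 of the 6 transects cover everything (all 20 triples fall short), so 4 is minimum.
Greedy (largest uncovered first) would take L5, L1, L2, L3, L6 — 5 transects — but 4 suffice.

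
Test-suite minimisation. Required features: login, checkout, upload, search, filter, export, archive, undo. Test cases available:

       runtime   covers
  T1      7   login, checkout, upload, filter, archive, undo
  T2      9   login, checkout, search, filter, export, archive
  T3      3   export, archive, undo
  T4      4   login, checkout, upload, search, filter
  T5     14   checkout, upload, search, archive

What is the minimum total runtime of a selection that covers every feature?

7

T3, T4 cover every feature at runtime 3 + 4 = 7.
Any cover uses at least 2 test cases; among all covering selections none totals below 7.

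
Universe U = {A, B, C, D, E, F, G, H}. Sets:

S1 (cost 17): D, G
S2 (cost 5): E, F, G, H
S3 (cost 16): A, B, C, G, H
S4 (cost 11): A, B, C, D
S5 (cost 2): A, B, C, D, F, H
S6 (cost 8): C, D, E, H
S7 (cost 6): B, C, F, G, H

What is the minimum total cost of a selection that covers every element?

S2, S5 cover every element at cost 5 + 2 = 7.
Any cover uses at least 2 sets; among all covering selections none totals below 7.

7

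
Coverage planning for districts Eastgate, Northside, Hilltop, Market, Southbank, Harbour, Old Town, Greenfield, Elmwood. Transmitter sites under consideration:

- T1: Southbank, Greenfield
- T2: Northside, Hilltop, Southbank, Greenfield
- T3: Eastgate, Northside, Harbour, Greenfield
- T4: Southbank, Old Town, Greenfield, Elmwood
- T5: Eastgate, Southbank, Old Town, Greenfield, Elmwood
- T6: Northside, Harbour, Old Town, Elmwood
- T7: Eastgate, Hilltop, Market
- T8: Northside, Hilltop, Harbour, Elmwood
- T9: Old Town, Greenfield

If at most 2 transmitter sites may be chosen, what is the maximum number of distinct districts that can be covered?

Choosing T5, T8 covers {Eastgate, Northside, Hilltop, Southbank, Harbour, Old Town, Greenfield, Elmwood} — 8 districts.
No choice of 2 transmitter sites does better; here Market is left uncovered.

8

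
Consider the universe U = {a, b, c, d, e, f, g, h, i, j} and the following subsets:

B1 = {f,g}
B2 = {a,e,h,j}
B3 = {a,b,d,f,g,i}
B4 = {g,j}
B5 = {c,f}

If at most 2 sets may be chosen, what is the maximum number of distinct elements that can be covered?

Choosing B2, B3 covers {a, b, d, e, f, g, h, i, j} — 9 elements.
No choice of 2 sets does better; here c is left uncovered.

9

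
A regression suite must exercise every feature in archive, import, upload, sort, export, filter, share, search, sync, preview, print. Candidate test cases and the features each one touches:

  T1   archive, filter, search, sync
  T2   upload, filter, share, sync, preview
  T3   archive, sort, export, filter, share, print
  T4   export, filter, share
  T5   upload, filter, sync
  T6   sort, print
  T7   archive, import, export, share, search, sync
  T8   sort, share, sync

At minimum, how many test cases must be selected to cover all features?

T2, T3, T7 together cover {archive, import, upload, sort, export, filter, share, search, sync, preview, print} — every feature.
No 2 of the 8 test cases cover everything (all 28 pairs fall short), so 3 is minimum.

3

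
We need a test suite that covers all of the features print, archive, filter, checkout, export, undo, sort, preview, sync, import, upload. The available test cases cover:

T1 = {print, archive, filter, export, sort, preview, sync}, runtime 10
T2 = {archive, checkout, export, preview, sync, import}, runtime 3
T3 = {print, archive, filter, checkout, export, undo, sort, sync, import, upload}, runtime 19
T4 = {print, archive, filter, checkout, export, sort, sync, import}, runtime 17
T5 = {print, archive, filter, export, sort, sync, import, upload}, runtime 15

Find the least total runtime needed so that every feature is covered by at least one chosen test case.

T2, T3 cover every feature at runtime 3 + 19 = 22.
Any cover uses at least 2 test cases; among all covering selections none totals below 22.
Greedy by coverage-per-runtime would pick T2, T1, T3 for 32 — worse than the optimum 22.

22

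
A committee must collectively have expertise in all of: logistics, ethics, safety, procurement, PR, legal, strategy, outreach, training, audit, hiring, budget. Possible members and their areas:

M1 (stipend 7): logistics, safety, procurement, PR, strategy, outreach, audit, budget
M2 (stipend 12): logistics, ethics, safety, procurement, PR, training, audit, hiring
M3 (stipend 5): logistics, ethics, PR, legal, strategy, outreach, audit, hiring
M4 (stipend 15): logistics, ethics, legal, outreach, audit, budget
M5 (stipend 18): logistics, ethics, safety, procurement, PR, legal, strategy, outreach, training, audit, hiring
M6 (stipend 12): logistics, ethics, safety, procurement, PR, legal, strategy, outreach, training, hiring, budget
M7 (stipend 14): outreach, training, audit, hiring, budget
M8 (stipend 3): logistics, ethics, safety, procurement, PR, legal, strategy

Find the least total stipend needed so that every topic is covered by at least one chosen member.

17

M3, M6 cover every topic at stipend 5 + 12 = 17.
Any cover uses at least 2 members; among all covering selections none totals below 17.
Greedy by coverage-per-stipend would pick M8, M3, M6 for 20 — worse than the optimum 17.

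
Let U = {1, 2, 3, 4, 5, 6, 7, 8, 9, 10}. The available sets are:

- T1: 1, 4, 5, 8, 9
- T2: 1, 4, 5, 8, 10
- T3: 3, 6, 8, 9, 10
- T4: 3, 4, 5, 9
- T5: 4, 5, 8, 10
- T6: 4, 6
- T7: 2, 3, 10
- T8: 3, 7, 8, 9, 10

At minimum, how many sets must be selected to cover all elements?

4

T1, T3, T7, T8 together cover {1, 2, 3, 4, 5, 6, 7, 8, 9, 10} — every element.
No 3 of the 8 sets cover everything (all 56 triples fall short), so 4 is minimum.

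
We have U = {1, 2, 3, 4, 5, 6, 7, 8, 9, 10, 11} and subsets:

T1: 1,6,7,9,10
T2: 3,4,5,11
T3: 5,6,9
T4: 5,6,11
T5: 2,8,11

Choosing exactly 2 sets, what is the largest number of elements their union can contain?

9

Choosing T1, T2 covers {1, 3, 4, 5, 6, 7, 9, 10, 11} — 9 elements.
No choice of 2 sets does better; here 2, 8 are left uncovered.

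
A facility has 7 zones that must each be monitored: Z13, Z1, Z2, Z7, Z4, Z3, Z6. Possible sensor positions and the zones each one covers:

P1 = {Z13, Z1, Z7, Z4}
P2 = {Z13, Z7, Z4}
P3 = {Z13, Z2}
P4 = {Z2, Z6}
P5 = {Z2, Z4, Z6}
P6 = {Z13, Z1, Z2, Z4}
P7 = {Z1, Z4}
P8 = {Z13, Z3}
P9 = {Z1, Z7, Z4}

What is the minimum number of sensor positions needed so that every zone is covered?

P1, P4, P8 together cover {Z13, Z1, Z2, Z7, Z4, Z3, Z6} — every zone.
No 2 of the 9 sensor positions cover everything (all 36 pairs fall short), so 3 is minimum.

3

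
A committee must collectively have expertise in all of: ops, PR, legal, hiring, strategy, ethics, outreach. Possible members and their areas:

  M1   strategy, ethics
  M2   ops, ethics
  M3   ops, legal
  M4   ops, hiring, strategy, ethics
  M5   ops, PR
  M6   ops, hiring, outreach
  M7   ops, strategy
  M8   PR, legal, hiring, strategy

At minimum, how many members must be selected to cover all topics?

M1, M6, M8 together cover {ops, PR, legal, hiring, strategy, ethics, outreach} — every topic.
No 2 of the 8 members cover everything (all 28 pairs fall short), so 3 is minimum.

3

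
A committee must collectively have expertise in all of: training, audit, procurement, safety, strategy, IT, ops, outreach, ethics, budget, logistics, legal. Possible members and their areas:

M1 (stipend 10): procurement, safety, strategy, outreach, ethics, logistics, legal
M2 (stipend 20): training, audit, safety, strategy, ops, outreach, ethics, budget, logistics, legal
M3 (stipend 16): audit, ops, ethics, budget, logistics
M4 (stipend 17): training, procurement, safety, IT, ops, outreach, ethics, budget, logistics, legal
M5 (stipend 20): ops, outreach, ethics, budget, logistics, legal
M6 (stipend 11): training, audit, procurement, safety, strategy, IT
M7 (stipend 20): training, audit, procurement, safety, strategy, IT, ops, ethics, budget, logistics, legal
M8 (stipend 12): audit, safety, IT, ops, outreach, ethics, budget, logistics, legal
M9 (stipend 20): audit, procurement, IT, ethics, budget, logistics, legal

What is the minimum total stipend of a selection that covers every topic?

23

M6, M8 cover every topic at stipend 11 + 12 = 23.
Any cover uses at least 2 members; among all covering selections none totals below 23.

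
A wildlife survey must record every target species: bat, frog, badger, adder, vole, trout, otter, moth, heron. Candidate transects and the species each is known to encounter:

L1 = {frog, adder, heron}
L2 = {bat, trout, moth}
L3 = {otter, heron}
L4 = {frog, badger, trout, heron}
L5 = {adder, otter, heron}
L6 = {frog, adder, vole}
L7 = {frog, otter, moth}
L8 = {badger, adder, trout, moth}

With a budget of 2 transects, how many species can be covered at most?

Choosing L1, L2 covers {bat, frog, adder, trout, moth, heron} — 6 species.
No choice of 2 transects does better; here badger, vole, otter are left uncovered.

6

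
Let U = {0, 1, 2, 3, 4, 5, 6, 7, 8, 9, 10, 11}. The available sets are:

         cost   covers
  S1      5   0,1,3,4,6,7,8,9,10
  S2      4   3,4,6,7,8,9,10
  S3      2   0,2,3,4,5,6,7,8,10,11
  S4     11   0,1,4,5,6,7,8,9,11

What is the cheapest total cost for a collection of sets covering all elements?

7

S1, S3 cover every element at cost 5 + 2 = 7.
Any cover uses at least 2 sets; among all covering selections none totals below 7.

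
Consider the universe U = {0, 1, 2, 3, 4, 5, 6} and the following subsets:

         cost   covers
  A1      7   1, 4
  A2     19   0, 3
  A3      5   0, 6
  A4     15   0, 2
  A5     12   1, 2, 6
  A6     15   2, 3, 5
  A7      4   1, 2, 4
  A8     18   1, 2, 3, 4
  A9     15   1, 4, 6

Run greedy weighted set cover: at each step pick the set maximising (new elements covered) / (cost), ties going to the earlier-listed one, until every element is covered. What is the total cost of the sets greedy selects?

Pick 1: A7 adds 3 new (1, 2, 4) at cost 4 (ratio 3/4).
Pick 2: A3 adds 2 new (0, 6) at cost 5 (ratio 2/5).
Pick 3: A6 adds 2 new (3, 5) at cost 15 (ratio 2/15).
Greedy total cost: 4 + 5 + 15 = 24.

24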